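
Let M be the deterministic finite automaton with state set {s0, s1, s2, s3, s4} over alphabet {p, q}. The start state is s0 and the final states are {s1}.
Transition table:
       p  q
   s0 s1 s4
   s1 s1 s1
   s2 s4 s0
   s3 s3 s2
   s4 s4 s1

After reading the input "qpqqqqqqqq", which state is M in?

s0 --q--> s4
s4 --p--> s4
s4 --q--> s1
s1 --q--> s1
s1 --q--> s1
s1 --q--> s1
s1 --q--> s1
s1 --q--> s1
s1 --q--> s1
s1 --q--> s1

s1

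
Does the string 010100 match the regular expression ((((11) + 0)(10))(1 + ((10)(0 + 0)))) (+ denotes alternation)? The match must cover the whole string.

Split as 010·100: (((11)+0)(10)) matches 010 and (1+((10)(0+0))) matches 100.

yes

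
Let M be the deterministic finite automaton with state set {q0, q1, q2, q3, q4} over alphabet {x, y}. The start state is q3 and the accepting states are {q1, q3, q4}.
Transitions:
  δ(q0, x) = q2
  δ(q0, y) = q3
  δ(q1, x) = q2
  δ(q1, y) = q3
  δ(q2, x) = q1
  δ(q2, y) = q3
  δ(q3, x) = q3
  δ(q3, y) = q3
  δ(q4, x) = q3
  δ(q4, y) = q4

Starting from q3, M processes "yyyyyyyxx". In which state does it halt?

q3

q3 --y--> q3
q3 --y--> q3
q3 --y--> q3
q3 --y--> q3
q3 --y--> q3
q3 --y--> q3
q3 --y--> q3
q3 --x--> q3
q3 --x--> q3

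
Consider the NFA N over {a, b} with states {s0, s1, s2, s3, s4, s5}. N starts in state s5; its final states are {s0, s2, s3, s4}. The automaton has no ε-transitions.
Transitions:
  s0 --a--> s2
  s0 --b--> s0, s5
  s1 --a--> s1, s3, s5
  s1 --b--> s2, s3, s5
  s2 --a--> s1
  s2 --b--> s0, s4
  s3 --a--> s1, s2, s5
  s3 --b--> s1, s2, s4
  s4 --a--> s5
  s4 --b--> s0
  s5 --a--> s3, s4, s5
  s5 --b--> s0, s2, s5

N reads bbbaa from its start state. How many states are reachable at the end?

Start: {s5}
read b: {s0, s2, s5}
read b: {s0, s2, s4, s5}
read b: {s0, s2, s4, s5}
read a: {s1, s2, s3, s4, s5}
read a: {s1, s2, s3, s4, s5}
Final reachable set {s1, s2, s3, s4, s5} has 5 states.

5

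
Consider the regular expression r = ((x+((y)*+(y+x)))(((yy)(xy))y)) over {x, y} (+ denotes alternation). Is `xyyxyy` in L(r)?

yes

Split as x·yyxyy: (x+((y)*+(y+x))) matches x and (((yy)(xy))y) matches yyxyy.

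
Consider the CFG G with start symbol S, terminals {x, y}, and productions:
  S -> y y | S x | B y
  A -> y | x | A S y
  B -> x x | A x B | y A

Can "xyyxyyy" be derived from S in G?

no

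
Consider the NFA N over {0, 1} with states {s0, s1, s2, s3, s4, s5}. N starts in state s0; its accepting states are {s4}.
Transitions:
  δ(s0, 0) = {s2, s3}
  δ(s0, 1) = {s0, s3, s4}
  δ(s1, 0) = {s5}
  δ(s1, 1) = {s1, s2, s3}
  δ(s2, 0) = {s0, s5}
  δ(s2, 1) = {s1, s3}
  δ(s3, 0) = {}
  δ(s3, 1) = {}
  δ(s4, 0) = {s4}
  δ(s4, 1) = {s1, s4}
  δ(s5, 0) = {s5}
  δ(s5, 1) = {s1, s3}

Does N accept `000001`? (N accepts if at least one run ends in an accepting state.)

rejected

Start: {s0}
read 0: {s2, s3}
read 0: {s0, s5}
read 0: {s2, s3, s5}
read 0: {s0, s5}
read 0: {s2, s3, s5}
read 1: {s1, s3}
Reachable ∩ accepting = {} — empty.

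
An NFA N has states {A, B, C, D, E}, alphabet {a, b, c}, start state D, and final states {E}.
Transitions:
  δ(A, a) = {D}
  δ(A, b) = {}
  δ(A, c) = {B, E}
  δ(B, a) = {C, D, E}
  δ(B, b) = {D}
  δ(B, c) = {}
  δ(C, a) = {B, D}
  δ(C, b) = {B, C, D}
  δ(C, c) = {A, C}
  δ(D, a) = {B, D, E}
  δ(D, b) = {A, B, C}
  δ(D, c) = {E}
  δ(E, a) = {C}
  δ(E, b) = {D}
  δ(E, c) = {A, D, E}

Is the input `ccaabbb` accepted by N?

rejected

Start: {D}
read c: {E}
read c: {A, D, E}
read a: {B, C, D, E}
read a: {B, C, D, E}
read b: {A, B, C, D}
read b: {A, B, C, D}
read b: {A, B, C, D}
Reachable ∩ accepting = {} — empty.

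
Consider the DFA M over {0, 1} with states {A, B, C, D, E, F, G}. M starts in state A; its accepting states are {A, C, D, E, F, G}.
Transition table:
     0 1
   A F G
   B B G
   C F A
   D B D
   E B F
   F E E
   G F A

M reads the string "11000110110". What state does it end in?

E

A --1--> G
G --1--> A
A --0--> F
F --0--> E
E --0--> B
B --1--> G
G --1--> A
A --0--> F
F --1--> E
E --1--> F
F --0--> E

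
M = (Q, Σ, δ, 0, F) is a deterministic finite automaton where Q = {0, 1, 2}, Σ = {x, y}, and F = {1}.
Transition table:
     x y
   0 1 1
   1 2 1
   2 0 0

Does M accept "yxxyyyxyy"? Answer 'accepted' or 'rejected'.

0 --y--> 1
1 --x--> 2
2 --x--> 0
0 --y--> 1
1 --y--> 1
1 --y--> 1
1 --x--> 2
2 --y--> 0
0 --y--> 1
End in state 1, which is an accepting state.

accepted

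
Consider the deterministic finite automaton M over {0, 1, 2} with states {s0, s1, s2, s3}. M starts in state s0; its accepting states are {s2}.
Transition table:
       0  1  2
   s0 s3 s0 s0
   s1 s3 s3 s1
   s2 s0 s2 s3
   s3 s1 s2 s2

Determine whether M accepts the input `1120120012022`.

rejected

s0 --1--> s0
s0 --1--> s0
s0 --2--> s0
s0 --0--> s3
s3 --1--> s2
s2 --2--> s3
s3 --0--> s1
s1 --0--> s3
s3 --1--> s2
s2 --2--> s3
s3 --0--> s1
s1 --2--> s1
s1 --2--> s1
End in state s1, which is not an accepting state.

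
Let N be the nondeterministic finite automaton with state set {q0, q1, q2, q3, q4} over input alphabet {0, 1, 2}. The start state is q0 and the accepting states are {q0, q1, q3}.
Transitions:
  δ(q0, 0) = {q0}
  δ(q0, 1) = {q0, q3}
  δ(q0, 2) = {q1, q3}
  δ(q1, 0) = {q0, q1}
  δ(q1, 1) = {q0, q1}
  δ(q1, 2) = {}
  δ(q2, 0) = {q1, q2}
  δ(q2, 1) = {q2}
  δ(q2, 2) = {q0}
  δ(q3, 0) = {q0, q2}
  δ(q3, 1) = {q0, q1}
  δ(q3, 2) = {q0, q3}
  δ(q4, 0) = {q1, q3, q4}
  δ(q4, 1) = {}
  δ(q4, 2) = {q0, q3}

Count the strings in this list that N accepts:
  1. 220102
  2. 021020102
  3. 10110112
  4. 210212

220102: accepted
021020102: accepted
10110112: accepted
210212: accepted

4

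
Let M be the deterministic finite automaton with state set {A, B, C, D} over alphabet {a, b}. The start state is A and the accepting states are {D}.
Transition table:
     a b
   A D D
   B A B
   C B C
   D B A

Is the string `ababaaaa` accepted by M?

A --a--> D
D --b--> A
A --a--> D
D --b--> A
A --a--> D
D --a--> B
B --a--> A
A --a--> D
End in state D, which is an accepting state.

accepted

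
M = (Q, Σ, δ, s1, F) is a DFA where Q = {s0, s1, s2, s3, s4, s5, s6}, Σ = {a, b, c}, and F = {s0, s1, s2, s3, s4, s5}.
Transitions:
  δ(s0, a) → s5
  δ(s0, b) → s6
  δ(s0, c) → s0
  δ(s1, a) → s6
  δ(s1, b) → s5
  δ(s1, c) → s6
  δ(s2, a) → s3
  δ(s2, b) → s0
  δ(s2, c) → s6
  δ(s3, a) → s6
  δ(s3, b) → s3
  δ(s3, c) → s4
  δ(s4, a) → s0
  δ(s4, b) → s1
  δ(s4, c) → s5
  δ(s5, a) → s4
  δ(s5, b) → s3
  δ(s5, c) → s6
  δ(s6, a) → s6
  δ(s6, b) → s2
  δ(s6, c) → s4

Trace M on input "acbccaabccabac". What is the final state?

s4

s1 --a--> s6
s6 --c--> s4
s4 --b--> s1
s1 --c--> s6
s6 --c--> s4
s4 --a--> s0
s0 --a--> s5
s5 --b--> s3
s3 --c--> s4
s4 --c--> s5
s5 --a--> s4
s4 --b--> s1
s1 --a--> s6
s6 --c--> s4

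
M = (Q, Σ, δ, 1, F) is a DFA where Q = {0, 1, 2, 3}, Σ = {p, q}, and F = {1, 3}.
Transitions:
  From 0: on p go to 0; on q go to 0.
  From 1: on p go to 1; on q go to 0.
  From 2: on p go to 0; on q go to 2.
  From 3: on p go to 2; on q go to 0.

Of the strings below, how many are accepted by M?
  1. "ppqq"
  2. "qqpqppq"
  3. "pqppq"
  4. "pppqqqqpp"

"ppqq": rejected
"qqpqppq": rejected
"pqppq": rejected
"pppqqqqpp": rejected

0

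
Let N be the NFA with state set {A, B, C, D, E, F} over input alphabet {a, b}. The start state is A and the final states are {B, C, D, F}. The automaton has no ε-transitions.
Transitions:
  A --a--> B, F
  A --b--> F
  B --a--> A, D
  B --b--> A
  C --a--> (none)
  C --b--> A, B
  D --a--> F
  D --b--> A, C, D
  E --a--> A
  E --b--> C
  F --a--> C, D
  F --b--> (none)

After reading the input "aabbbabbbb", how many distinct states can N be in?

5

Start: {A}
read a: {B, F}
read a: {A, C, D}
read b: {A, B, C, D, F}
read b: {A, B, C, D, F}
read b: {A, B, C, D, F}
read a: {A, B, C, D, F}
read b: {A, B, C, D, F}
read b: {A, B, C, D, F}
read b: {A, B, C, D, F}
read b: {A, B, C, D, F}
Final reachable set {A, B, C, D, F} has 5 states.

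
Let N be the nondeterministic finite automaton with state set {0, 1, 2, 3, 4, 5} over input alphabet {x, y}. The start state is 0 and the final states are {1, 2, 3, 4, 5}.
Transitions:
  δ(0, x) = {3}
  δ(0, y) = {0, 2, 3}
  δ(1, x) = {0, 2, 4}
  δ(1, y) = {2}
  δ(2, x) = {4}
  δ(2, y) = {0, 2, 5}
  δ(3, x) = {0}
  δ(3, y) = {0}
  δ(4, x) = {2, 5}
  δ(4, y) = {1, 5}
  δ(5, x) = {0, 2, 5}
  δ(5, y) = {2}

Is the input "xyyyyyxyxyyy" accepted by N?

Start: {0}
read x: {3}
read y: {0}
read y: {0, 2, 3}
read y: {0, 2, 3, 5}
read y: {0, 2, 3, 5}
read y: {0, 2, 3, 5}
read x: {0, 2, 3, 4, 5}
read y: {0, 1, 2, 3, 5}
read x: {0, 2, 3, 4, 5}
read y: {0, 1, 2, 3, 5}
read y: {0, 2, 3, 5}
read y: {0, 2, 3, 5}
Reachable ∩ accepting = {2, 3, 5} — nonempty.

accepted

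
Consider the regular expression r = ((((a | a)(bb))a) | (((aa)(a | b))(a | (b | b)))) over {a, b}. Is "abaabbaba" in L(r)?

Neither (((a|a)(bb))a) nor (((aa)(a|b))(a|(b|b))) matches abaabbaba.

no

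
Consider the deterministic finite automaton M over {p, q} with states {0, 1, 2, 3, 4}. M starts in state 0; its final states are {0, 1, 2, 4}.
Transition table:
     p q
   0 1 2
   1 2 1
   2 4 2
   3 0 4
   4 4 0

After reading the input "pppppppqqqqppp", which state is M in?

4

0 --p--> 1
1 --p--> 2
2 --p--> 4
4 --p--> 4
4 --p--> 4
4 --p--> 4
4 --p--> 4
4 --q--> 0
0 --q--> 2
2 --q--> 2
2 --q--> 2
2 --p--> 4
4 --p--> 4
4 --p--> 4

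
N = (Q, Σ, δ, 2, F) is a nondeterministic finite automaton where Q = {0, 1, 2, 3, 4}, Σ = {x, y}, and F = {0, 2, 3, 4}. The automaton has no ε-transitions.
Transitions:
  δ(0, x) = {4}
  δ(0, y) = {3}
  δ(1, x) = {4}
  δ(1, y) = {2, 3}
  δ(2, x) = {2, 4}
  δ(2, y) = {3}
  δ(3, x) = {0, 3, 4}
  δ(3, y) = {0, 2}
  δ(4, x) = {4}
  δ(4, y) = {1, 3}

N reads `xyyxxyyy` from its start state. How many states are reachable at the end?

Start: {2}
read x: {2, 4}
read y: {1, 3}
read y: {0, 2, 3}
read x: {0, 2, 3, 4}
read x: {0, 2, 3, 4}
read y: {0, 1, 2, 3}
read y: {0, 2, 3}
read y: {0, 2, 3}
Final reachable set {0, 2, 3} has 3 states.

3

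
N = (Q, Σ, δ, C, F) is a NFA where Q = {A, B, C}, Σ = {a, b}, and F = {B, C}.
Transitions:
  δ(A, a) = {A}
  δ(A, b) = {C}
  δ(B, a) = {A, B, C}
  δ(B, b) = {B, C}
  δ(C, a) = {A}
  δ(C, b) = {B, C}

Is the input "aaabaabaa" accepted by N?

rejected

Start: {C}
read a: {A}
read a: {A}
read a: {A}
read b: {C}
read a: {A}
read a: {A}
read b: {C}
read a: {A}
read a: {A}
Reachable ∩ accepting = {} — empty.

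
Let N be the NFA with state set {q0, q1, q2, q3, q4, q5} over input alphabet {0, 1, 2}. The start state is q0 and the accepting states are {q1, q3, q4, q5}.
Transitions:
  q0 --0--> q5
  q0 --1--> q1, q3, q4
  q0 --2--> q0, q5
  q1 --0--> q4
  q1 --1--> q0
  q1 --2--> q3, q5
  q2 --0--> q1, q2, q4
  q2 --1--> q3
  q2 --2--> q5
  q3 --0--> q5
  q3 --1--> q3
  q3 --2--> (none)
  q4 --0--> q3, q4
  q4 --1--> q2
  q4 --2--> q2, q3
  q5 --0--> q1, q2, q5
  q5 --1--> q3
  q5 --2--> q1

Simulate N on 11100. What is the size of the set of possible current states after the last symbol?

5

Start: {q0}
read 1: {q1, q3, q4}
read 1: {q0, q2, q3}
read 1: {q1, q3, q4}
read 0: {q3, q4, q5}
read 0: {q1, q2, q3, q4, q5}
Final reachable set {q1, q2, q3, q4, q5} has 5 states.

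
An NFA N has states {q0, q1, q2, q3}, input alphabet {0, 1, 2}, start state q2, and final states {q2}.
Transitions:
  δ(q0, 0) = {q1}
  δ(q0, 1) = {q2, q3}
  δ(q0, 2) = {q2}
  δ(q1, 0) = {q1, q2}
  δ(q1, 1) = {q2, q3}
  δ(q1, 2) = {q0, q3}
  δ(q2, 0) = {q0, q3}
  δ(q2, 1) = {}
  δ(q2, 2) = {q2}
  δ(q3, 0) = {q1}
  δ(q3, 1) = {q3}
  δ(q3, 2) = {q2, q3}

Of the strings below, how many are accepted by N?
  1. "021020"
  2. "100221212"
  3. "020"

0

"021020": rejected
"100221212": rejected
"020": rejected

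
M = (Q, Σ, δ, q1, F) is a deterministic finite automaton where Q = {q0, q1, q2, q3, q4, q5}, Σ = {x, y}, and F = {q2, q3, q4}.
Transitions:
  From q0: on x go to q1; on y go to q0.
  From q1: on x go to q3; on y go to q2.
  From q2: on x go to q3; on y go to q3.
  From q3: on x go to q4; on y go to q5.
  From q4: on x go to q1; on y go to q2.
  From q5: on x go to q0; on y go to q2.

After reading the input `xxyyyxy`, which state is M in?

q0

q1 --x--> q3
q3 --x--> q4
q4 --y--> q2
q2 --y--> q3
q3 --y--> q5
q5 --x--> q0
q0 --y--> q0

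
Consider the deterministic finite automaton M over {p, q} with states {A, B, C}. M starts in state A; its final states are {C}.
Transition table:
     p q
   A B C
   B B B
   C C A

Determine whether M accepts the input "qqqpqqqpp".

rejected

A --q--> C
C --q--> A
A --q--> C
C --p--> C
C --q--> A
A --q--> C
C --q--> A
A --p--> B
B --p--> B
End in state B, which is not an accepting state.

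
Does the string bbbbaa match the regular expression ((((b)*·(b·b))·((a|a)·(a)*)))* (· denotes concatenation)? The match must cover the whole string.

Split into 1 piece bbbbaa; each matches (((b)*·(b·b))·((a|a)·(a)*)).

yes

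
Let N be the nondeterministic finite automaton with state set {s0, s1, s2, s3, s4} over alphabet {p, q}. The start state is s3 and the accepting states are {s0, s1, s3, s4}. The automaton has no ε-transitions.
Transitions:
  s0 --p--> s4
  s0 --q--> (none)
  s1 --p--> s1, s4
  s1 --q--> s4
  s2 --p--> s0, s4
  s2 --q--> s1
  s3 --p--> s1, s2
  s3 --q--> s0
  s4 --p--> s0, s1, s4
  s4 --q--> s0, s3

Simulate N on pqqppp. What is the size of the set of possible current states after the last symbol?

3

Start: {s3}
read p: {s1, s2}
read q: {s1, s4}
read q: {s0, s3, s4}
read p: {s0, s1, s2, s4}
read p: {s0, s1, s4}
read p: {s0, s1, s4}
Final reachable set {s0, s1, s4} has 3 states.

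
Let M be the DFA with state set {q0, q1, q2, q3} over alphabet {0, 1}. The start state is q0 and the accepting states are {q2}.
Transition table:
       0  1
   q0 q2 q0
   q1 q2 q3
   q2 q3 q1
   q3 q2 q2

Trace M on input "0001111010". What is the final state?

q0 --0--> q2
q2 --0--> q3
q3 --0--> q2
q2 --1--> q1
q1 --1--> q3
q3 --1--> q2
q2 --1--> q1
q1 --0--> q2
q2 --1--> q1
q1 --0--> q2

q2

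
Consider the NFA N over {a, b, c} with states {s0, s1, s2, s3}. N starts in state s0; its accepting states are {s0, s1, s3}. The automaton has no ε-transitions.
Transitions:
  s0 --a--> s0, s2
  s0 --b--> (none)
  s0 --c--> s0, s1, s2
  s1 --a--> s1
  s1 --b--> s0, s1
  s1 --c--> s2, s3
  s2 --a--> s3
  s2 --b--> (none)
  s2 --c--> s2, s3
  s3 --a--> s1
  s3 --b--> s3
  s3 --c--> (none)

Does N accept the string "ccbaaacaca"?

Start: {s0}
read c: {s0, s1, s2}
read c: {s0, s1, s2, s3}
read b: {s0, s1, s3}
read a: {s0, s1, s2}
read a: {s0, s1, s2, s3}
read a: {s0, s1, s2, s3}
read c: {s0, s1, s2, s3}
read a: {s0, s1, s2, s3}
read c: {s0, s1, s2, s3}
read a: {s0, s1, s2, s3}
Reachable ∩ accepting = {s0, s1, s3} — nonempty.

accepted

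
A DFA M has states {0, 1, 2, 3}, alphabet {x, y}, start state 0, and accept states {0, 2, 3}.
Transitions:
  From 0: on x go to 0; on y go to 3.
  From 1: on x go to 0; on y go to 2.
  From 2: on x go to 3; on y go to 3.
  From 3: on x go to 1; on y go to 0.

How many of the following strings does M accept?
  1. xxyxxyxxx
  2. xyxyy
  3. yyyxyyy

3

xxyxxyxxx: accepted
xyxyy: accepted
yyyxyyy: accepted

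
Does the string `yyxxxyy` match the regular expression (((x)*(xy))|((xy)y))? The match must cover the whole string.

no

Neither ((x)*(xy)) nor ((xy)y) matches yyxxxyy.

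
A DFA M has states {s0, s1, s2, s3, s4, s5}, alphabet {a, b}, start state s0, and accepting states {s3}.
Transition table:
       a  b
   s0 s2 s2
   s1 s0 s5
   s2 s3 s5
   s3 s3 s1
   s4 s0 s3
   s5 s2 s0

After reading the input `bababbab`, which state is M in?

s0 --b--> s2
s2 --a--> s3
s3 --b--> s1
s1 --a--> s0
s0 --b--> s2
s2 --b--> s5
s5 --a--> s2
s2 --b--> s5

s5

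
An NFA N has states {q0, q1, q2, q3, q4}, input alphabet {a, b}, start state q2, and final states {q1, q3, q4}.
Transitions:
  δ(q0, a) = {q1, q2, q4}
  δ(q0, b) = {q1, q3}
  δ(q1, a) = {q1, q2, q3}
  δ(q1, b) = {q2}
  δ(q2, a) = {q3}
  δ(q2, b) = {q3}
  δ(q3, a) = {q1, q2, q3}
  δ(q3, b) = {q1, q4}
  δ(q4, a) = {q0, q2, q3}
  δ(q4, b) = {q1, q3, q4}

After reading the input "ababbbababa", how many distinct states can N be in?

Start: {q2}
read a: {q3}
read b: {q1, q4}
read a: {q0, q1, q2, q3}
read b: {q1, q2, q3, q4}
read b: {q1, q2, q3, q4}
read b: {q1, q2, q3, q4}
read a: {q0, q1, q2, q3}
read b: {q1, q2, q3, q4}
read a: {q0, q1, q2, q3}
read b: {q1, q2, q3, q4}
read a: {q0, q1, q2, q3}
Final reachable set {q0, q1, q2, q3} has 4 states.

4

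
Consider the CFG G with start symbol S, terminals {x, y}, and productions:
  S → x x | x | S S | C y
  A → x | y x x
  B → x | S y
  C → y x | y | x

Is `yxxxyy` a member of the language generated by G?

no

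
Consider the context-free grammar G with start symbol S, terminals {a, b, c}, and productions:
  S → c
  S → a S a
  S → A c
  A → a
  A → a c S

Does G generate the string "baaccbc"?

no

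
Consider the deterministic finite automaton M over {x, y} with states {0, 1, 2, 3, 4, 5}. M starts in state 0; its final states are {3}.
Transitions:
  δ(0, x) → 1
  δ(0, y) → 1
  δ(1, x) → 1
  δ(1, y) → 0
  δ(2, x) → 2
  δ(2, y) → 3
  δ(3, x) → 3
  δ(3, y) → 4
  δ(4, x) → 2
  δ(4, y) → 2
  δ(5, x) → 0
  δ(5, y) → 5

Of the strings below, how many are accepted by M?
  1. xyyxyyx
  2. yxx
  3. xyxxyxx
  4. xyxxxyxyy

0

xyyxyyx: rejected
yxx: rejected
xyxxyxx: rejected
xyxxxyxyy: rejected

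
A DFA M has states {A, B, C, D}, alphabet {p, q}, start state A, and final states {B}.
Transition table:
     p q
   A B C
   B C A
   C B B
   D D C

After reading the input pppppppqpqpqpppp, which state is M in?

C

A --p--> B
B --p--> C
C --p--> B
B --p--> C
C --p--> B
B --p--> C
C --p--> B
B --q--> A
A --p--> B
B --q--> A
A --p--> B
B --q--> A
A --p--> B
B --p--> C
C --p--> B
B --p--> C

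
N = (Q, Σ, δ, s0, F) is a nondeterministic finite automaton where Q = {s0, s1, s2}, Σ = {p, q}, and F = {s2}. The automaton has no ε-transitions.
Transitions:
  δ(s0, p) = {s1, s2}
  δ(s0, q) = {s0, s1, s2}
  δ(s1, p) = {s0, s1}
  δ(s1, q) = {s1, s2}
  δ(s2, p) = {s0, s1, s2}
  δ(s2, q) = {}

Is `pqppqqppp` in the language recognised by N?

Start: {s0}
read p: {s1, s2}
read q: {s1, s2}
read p: {s0, s1, s2}
read p: {s0, s1, s2}
read q: {s0, s1, s2}
read q: {s0, s1, s2}
read p: {s0, s1, s2}
read p: {s0, s1, s2}
read p: {s0, s1, s2}
Reachable ∩ accepting = {s2} — nonempty.

accepted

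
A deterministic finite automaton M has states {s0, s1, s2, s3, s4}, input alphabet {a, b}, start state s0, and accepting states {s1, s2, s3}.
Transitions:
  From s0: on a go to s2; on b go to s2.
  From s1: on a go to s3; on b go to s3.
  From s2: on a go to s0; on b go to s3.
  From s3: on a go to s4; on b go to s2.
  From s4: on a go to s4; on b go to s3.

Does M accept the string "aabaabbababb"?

accepted

s0 --a--> s2
s2 --a--> s0
s0 --b--> s2
s2 --a--> s0
s0 --a--> s2
s2 --b--> s3
s3 --b--> s2
s2 --a--> s0
s0 --b--> s2
s2 --a--> s0
s0 --b--> s2
s2 --b--> s3
End in state s3, which is an accepting state.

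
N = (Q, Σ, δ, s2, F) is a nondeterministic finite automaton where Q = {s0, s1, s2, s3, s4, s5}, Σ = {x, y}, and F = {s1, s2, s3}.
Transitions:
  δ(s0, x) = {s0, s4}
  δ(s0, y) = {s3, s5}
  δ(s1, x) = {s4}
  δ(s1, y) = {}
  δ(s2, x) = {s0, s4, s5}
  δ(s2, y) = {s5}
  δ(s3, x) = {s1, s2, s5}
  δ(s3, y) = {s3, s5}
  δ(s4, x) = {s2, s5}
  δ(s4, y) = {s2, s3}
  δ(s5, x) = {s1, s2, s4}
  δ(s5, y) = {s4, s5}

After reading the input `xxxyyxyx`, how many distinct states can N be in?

5

Start: {s2}
read x: {s0, s4, s5}
read x: {s0, s1, s2, s4, s5}
read x: {s0, s1, s2, s4, s5}
read y: {s2, s3, s4, s5}
read y: {s2, s3, s4, s5}
read x: {s0, s1, s2, s4, s5}
read y: {s2, s3, s4, s5}
read x: {s0, s1, s2, s4, s5}
Final reachable set {s0, s1, s2, s4, s5} has 5 states.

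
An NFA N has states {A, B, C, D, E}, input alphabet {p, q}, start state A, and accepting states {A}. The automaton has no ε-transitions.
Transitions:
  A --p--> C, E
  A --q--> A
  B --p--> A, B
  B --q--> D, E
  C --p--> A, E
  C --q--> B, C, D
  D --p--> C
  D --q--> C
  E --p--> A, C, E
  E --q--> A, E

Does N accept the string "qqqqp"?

rejected

Start: {A}
read q: {A}
read q: {A}
read q: {A}
read q: {A}
read p: {C, E}
Reachable ∩ accepting = {} — empty.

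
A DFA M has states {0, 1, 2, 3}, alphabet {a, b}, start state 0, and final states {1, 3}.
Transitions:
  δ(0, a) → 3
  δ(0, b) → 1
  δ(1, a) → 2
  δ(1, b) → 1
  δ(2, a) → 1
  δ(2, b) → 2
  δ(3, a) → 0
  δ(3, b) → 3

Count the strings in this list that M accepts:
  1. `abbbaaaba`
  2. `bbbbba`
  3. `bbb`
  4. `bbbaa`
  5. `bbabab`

`abbbaaaba`: rejected
`bbbbba`: rejected
`bbb`: accepted
`bbbaa`: accepted
`bbabab`: accepted

3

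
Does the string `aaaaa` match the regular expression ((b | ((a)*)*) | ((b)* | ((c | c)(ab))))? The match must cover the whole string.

The left alternative (b|((a)*)*) matches aaaaa.

yes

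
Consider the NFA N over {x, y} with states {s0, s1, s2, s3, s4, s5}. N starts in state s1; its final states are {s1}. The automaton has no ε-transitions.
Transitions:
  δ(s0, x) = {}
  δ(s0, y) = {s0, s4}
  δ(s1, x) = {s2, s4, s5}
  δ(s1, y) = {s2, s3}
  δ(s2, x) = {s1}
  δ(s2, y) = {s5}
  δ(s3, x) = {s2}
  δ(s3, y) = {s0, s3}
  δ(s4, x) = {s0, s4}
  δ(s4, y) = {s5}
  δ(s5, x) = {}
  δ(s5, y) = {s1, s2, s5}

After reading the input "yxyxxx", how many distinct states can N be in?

5

Start: {s1}
read y: {s2, s3}
read x: {s1, s2}
read y: {s2, s3, s5}
read x: {s1, s2}
read x: {s1, s2, s4, s5}
read x: {s0, s1, s2, s4, s5}
Final reachable set {s0, s1, s2, s4, s5} has 5 states.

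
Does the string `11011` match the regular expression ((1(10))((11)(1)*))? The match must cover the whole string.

Split as 110·11: (1(10)) matches 110 and ((11)(1)*) matches 11.

yes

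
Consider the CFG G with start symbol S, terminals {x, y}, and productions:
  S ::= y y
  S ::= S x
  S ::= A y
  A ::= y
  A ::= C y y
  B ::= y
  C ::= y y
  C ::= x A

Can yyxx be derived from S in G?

yes

S ⇒ Sx ⇒ Sxx ⇒ Ayxx ⇒ yyxx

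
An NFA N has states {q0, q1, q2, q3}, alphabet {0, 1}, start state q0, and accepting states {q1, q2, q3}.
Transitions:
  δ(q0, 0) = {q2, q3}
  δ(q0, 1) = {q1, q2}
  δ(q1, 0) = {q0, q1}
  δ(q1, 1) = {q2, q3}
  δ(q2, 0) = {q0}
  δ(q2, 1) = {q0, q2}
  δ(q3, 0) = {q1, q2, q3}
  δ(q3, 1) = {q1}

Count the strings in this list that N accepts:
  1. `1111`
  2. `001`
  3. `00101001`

3

`1111`: accepted
`001`: accepted
`00101001`: accepted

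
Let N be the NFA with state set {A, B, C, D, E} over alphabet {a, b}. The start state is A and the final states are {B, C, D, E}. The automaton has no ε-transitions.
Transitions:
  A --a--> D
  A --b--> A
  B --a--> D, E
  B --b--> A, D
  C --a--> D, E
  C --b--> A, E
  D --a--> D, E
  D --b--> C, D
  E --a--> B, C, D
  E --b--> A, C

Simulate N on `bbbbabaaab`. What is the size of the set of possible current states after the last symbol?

4

Start: {A}
read b: {A}
read b: {A}
read b: {A}
read b: {A}
read a: {D}
read b: {C, D}
read a: {D, E}
read a: {B, C, D, E}
read a: {B, C, D, E}
read b: {A, C, D, E}
Final reachable set {A, C, D, E} has 4 states.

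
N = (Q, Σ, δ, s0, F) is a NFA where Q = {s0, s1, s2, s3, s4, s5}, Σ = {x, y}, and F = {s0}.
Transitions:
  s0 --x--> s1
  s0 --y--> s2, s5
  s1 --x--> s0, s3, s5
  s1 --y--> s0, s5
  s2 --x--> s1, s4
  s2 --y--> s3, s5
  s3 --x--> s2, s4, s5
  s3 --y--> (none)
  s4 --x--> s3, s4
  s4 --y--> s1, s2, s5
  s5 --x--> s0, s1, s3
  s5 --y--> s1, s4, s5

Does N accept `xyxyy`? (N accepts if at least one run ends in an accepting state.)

Start: {s0}
read x: {s1}
read y: {s0, s5}
read x: {s0, s1, s3}
read y: {s0, s2, s5}
read y: {s1, s2, s3, s4, s5}
Reachable ∩ accepting = {} — empty.

rejected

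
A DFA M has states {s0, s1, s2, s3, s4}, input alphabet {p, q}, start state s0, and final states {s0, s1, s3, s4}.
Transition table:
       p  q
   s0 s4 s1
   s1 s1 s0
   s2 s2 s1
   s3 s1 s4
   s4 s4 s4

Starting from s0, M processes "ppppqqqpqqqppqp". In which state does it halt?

s4

s0 --p--> s4
s4 --p--> s4
s4 --p--> s4
s4 --p--> s4
s4 --q--> s4
s4 --q--> s4
s4 --q--> s4
s4 --p--> s4
s4 --q--> s4
s4 --q--> s4
s4 --q--> s4
s4 --p--> s4
s4 --p--> s4
s4 --q--> s4
s4 --p--> s4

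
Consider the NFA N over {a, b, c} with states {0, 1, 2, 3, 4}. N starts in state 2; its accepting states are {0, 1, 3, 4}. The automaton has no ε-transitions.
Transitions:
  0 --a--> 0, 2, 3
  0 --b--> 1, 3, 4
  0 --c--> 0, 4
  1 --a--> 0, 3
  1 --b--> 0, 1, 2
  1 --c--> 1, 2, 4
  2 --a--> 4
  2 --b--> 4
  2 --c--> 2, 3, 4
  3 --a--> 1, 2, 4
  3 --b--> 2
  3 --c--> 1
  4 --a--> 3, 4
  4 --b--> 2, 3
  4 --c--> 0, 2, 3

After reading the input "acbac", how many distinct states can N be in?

Start: {2}
read a: {4}
read c: {0, 2, 3}
read b: {1, 2, 3, 4}
read a: {0, 1, 2, 3, 4}
read c: {0, 1, 2, 3, 4}
Final reachable set {0, 1, 2, 3, 4} has 5 states.

5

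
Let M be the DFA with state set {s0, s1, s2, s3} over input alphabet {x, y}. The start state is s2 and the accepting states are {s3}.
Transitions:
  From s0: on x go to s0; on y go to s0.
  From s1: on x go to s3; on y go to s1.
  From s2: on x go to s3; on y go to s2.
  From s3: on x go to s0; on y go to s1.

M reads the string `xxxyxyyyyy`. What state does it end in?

s2 --x--> s3
s3 --x--> s0
s0 --x--> s0
s0 --y--> s0
s0 --x--> s0
s0 --y--> s0
s0 --y--> s0
s0 --y--> s0
s0 --y--> s0
s0 --y--> s0

s0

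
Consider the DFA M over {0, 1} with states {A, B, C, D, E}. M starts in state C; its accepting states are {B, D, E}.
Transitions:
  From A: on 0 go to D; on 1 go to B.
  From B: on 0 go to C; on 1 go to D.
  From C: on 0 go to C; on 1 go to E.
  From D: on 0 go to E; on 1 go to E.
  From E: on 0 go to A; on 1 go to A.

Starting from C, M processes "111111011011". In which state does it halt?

A

C --1--> E
E --1--> A
A --1--> B
B --1--> D
D --1--> E
E --1--> A
A --0--> D
D --1--> E
E --1--> A
A --0--> D
D --1--> E
E --1--> A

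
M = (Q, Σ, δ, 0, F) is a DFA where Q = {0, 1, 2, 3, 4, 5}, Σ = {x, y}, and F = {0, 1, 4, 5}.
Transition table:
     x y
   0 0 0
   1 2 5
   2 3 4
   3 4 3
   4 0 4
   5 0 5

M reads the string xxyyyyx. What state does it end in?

0

0 --x--> 0
0 --x--> 0
0 --y--> 0
0 --y--> 0
0 --y--> 0
0 --y--> 0
0 --x--> 0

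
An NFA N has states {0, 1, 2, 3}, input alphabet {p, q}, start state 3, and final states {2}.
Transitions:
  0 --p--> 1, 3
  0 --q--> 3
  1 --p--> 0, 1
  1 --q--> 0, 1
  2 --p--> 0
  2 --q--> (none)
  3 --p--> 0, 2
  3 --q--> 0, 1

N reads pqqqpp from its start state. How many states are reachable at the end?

4

Start: {3}
read p: {0, 2}
read q: {3}
read q: {0, 1}
read q: {0, 1, 3}
read p: {0, 1, 2, 3}
read p: {0, 1, 2, 3}
Final reachable set {0, 1, 2, 3} has 4 states.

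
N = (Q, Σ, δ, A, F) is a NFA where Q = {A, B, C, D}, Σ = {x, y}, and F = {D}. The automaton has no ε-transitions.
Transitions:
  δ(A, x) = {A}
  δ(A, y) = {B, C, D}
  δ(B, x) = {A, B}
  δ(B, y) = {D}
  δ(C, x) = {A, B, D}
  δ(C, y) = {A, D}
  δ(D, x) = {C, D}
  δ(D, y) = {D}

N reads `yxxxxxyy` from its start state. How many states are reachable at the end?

Start: {A}
read y: {B, C, D}
read x: {A, B, C, D}
read x: {A, B, C, D}
read x: {A, B, C, D}
read x: {A, B, C, D}
read x: {A, B, C, D}
read y: {A, B, C, D}
read y: {A, B, C, D}
Final reachable set {A, B, C, D} has 4 states.

4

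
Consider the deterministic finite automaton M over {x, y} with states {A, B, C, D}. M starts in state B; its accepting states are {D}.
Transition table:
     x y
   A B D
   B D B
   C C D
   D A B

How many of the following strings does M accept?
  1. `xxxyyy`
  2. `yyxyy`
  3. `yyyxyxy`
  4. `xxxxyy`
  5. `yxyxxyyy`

0

`xxxyyy`: rejected
`yyxyy`: rejected
`yyyxyxy`: rejected
`xxxxyy`: rejected
`yxyxxyyy`: rejected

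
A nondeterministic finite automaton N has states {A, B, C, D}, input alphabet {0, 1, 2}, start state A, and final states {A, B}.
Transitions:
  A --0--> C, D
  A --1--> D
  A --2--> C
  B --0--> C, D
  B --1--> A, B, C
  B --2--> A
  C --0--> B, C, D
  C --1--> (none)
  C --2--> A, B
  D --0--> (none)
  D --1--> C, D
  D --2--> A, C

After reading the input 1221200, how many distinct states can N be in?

3

Start: {A}
read 1: {D}
read 2: {A, C}
read 2: {A, B, C}
read 1: {A, B, C, D}
read 2: {A, B, C}
read 0: {B, C, D}
read 0: {B, C, D}
Final reachable set {B, C, D} has 3 states.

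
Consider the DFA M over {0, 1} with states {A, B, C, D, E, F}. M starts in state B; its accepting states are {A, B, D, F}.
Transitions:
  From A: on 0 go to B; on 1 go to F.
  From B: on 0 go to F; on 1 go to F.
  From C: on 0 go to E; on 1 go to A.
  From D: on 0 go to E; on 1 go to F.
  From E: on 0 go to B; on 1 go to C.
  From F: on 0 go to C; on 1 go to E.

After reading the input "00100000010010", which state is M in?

B --0--> F
F --0--> C
C --1--> A
A --0--> B
B --0--> F
F --0--> C
C --0--> E
E --0--> B
B --0--> F
F --1--> E
E --0--> B
B --0--> F
F --1--> E
E --0--> B

B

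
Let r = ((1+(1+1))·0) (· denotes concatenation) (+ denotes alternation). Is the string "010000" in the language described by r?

no

No split of 010000 into u·v has (1+(1+1)) matching u and 0 matching v.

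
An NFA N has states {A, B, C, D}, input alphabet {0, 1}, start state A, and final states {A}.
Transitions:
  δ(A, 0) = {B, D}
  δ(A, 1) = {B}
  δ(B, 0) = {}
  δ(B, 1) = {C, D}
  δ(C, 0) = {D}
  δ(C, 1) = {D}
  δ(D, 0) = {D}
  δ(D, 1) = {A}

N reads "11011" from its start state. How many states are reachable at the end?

Start: {A}
read 1: {B}
read 1: {C, D}
read 0: {D}
read 1: {A}
read 1: {B}
Final reachable set {B} has 1 state.

1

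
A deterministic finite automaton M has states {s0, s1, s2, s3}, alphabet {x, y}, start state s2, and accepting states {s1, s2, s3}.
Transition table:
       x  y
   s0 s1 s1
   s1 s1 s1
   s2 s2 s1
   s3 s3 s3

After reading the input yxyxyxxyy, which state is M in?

s1

s2 --y--> s1
s1 --x--> s1
s1 --y--> s1
s1 --x--> s1
s1 --y--> s1
s1 --x--> s1
s1 --x--> s1
s1 --y--> s1
s1 --y--> s1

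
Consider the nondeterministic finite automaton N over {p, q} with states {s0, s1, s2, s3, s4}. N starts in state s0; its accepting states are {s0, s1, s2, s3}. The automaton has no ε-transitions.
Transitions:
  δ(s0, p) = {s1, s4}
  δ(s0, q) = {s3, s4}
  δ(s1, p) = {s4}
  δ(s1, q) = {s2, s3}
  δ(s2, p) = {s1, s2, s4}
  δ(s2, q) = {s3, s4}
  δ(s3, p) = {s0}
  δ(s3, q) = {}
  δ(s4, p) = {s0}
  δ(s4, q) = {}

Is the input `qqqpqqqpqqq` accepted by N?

Start: {s0}
read q: {s3, s4}
read q: {}
The reachable set is empty and stays empty for the remaining 9 symbols.
Reachable ∩ accepting = {} — empty.

rejected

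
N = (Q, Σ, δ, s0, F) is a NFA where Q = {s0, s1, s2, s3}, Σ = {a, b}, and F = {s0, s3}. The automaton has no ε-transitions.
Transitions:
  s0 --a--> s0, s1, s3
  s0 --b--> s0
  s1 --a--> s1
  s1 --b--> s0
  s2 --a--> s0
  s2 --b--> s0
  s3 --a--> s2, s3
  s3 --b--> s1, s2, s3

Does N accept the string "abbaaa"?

accepted

Start: {s0}
read a: {s0, s1, s3}
read b: {s0, s1, s2, s3}
read b: {s0, s1, s2, s3}
read a: {s0, s1, s2, s3}
read a: {s0, s1, s2, s3}
read a: {s0, s1, s2, s3}
Reachable ∩ accepting = {s0, s3} — nonempty.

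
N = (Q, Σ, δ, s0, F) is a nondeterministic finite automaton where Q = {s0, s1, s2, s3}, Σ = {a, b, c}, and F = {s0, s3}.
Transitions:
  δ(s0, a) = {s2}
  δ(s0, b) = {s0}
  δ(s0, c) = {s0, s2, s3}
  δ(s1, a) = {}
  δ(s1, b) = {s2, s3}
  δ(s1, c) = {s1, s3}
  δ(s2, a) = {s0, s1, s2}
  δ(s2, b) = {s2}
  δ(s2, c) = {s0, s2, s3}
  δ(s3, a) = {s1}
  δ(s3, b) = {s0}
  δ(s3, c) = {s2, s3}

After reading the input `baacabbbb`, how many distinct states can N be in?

2

Start: {s0}
read b: {s0}
read a: {s2}
read a: {s0, s1, s2}
read c: {s0, s1, s2, s3}
read a: {s0, s1, s2}
read b: {s0, s2, s3}
read b: {s0, s2}
read b: {s0, s2}
read b: {s0, s2}
Final reachable set {s0, s2} has 2 states.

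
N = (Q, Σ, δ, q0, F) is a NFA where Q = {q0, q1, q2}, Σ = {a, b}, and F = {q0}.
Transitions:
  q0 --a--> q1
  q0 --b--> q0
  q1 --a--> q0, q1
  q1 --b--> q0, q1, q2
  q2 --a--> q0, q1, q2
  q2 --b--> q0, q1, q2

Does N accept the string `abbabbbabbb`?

accepted

Start: {q0}
read a: {q1}
read b: {q0, q1, q2}
read b: {q0, q1, q2}
read a: {q0, q1, q2}
read b: {q0, q1, q2}
read b: {q0, q1, q2}
read b: {q0, q1, q2}
read a: {q0, q1, q2}
read b: {q0, q1, q2}
read b: {q0, q1, q2}
read b: {q0, q1, q2}
Reachable ∩ accepting = {q0} — nonempty.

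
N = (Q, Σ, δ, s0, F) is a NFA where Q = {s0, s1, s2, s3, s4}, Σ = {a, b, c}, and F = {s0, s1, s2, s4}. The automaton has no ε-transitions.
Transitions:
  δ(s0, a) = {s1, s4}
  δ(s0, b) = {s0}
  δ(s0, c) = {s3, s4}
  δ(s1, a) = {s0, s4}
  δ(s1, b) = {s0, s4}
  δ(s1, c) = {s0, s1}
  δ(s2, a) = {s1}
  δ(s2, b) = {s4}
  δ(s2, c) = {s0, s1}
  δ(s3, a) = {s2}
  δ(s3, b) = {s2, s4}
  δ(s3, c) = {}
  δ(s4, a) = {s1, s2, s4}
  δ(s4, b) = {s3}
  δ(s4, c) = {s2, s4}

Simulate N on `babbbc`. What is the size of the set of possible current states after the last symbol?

Start: {s0}
read b: {s0}
read a: {s1, s4}
read b: {s0, s3, s4}
read b: {s0, s2, s3, s4}
read b: {s0, s2, s3, s4}
read c: {s0, s1, s2, s3, s4}
Final reachable set {s0, s1, s2, s3, s4} has 5 states.

5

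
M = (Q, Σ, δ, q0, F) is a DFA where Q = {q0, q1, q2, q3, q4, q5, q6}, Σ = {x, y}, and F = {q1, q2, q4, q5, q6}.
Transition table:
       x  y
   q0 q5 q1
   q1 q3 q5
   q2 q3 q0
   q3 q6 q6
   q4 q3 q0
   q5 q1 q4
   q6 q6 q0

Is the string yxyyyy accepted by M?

q0 --y--> q1
q1 --x--> q3
q3 --y--> q6
q6 --y--> q0
q0 --y--> q1
q1 --y--> q5
End in state q5, which is an accepting state.

accepted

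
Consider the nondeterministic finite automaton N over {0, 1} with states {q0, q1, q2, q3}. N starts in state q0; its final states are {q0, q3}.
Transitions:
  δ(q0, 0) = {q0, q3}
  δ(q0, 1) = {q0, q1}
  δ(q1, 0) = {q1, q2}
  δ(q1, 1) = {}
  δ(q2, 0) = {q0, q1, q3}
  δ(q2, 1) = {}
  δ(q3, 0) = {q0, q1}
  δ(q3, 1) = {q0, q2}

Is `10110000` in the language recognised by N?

accepted

Start: {q0}
read 1: {q0, q1}
read 0: {q0, q1, q2, q3}
read 1: {q0, q1, q2}
read 1: {q0, q1}
read 0: {q0, q1, q2, q3}
read 0: {q0, q1, q2, q3}
read 0: {q0, q1, q2, q3}
read 0: {q0, q1, q2, q3}
Reachable ∩ accepting = {q0, q3} — nonempty.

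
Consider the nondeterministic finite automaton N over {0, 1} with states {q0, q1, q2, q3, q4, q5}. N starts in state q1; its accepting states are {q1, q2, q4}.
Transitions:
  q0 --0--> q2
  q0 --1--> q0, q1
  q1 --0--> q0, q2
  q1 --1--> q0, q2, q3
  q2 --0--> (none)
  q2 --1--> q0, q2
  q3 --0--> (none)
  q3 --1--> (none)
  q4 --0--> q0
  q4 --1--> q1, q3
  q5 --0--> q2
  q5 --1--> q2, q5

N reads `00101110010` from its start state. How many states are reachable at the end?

Start: {q1}
read 0: {q0, q2}
read 0: {q2}
read 1: {q0, q2}
read 0: {q2}
read 1: {q0, q2}
read 1: {q0, q1, q2}
read 1: {q0, q1, q2, q3}
read 0: {q0, q2}
read 0: {q2}
read 1: {q0, q2}
read 0: {q2}
Final reachable set {q2} has 1 state.

1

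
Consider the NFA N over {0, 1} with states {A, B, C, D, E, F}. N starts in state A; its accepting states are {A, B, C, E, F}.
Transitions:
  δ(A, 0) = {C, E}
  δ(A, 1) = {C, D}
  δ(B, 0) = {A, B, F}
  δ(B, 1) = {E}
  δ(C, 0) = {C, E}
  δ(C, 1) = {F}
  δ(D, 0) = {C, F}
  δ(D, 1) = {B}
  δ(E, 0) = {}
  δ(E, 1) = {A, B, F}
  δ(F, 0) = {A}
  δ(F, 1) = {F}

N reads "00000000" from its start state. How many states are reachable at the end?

2

Start: {A}
read 0: {C, E}
read 0: {C, E}
read 0: {C, E}
read 0: {C, E}
read 0: {C, E}
read 0: {C, E}
read 0: {C, E}
read 0: {C, E}
Final reachable set {C, E} has 2 states.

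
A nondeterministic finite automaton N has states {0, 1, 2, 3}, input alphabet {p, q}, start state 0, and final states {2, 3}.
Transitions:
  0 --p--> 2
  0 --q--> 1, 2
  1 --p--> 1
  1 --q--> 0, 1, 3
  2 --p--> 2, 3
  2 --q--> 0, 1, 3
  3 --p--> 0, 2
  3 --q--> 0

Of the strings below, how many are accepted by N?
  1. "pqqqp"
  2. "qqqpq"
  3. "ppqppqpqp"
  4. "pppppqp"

4

"pqqqp": accepted
"qqqpq": accepted
"ppqppqpqp": accepted
"pppppqp": accepted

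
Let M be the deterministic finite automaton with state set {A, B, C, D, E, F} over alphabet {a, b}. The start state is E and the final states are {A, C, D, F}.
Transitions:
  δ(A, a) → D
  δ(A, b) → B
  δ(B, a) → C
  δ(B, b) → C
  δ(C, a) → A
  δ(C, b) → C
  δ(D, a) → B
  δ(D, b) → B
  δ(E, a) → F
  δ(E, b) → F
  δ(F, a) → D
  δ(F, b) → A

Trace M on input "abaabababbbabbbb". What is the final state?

C

E --a--> F
F --b--> A
A --a--> D
D --a--> B
B --b--> C
C --a--> A
A --b--> B
B --a--> C
C --b--> C
C --b--> C
C --b--> C
C --a--> A
A --b--> B
B --b--> C
C --b--> C
C --b--> C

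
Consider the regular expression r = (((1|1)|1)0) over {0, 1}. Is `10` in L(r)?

Split as 1·0: ((1|1)|1) matches 1 and 0 matches 0.

yes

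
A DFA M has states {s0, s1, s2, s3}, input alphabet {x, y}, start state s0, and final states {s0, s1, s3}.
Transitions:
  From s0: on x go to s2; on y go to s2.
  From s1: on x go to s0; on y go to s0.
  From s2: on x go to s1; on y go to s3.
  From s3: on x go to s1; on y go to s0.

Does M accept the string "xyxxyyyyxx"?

accepted

s0 --x--> s2
s2 --y--> s3
s3 --x--> s1
s1 --x--> s0
s0 --y--> s2
s2 --y--> s3
s3 --y--> s0
s0 --y--> s2
s2 --x--> s1
s1 --x--> s0
End in state s0, which is an accepting state.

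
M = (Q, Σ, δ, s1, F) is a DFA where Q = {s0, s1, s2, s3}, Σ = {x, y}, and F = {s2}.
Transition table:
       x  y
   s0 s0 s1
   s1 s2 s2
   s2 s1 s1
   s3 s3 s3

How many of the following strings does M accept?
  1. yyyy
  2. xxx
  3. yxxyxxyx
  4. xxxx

1

yyyy: rejected
xxx: accepted
yxxyxxyx: rejected
xxxx: rejected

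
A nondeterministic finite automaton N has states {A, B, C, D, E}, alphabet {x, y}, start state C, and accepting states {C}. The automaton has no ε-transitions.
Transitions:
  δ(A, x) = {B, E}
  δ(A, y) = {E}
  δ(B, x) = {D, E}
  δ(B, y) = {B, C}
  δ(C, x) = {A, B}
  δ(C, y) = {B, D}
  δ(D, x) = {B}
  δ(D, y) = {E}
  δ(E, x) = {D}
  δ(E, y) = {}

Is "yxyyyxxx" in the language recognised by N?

Start: {C}
read y: {B, D}
read x: {B, D, E}
read y: {B, C, E}
read y: {B, C, D}
read y: {B, C, D, E}
read x: {A, B, D, E}
read x: {B, D, E}
read x: {B, D, E}
Reachable ∩ accepting = {} — empty.

rejected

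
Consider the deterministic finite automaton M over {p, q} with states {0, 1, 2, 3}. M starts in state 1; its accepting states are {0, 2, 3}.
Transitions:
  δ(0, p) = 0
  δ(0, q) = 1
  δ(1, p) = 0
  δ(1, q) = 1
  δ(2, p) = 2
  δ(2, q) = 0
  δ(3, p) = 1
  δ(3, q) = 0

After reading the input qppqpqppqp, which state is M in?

1 --q--> 1
1 --p--> 0
0 --p--> 0
0 --q--> 1
1 --p--> 0
0 --q--> 1
1 --p--> 0
0 --p--> 0
0 --q--> 1
1 --p--> 0

0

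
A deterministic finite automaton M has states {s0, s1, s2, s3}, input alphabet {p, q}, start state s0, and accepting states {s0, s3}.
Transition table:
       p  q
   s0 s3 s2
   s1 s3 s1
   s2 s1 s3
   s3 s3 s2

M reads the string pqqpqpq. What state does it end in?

s0 --p--> s3
s3 --q--> s2
s2 --q--> s3
s3 --p--> s3
s3 --q--> s2
s2 --p--> s1
s1 --q--> s1

s1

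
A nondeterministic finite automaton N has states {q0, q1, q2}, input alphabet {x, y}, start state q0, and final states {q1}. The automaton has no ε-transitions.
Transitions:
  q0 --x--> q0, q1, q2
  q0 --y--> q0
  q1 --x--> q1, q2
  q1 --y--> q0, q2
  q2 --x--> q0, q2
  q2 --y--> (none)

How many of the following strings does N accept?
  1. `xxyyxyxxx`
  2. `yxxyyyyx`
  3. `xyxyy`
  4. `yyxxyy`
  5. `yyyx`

3

`xxyyxyxxx`: accepted
`yxxyyyyx`: accepted
`xyxyy`: rejected
`yyxxyy`: rejected
`yyyx`: accepted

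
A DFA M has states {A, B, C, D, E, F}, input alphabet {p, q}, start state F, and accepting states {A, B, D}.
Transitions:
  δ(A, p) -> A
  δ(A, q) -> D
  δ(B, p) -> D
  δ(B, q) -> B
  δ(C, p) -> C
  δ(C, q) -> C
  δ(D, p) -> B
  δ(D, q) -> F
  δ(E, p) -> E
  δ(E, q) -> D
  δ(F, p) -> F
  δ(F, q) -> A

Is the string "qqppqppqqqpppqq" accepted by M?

accepted

F --q--> A
A --q--> D
D --p--> B
B --p--> D
D --q--> F
F --p--> F
F --p--> F
F --q--> A
A --q--> D
D --q--> F
F --p--> F
F --p--> F
F --p--> F
F --q--> A
A --q--> D
End in state D, which is an accepting state.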